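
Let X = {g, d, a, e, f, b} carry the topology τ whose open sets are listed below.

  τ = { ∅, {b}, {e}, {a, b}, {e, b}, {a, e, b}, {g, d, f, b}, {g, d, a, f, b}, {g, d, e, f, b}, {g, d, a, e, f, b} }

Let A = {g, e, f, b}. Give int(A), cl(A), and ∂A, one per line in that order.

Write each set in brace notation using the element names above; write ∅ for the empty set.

interior: largest open inside A is {e, b} (from ∅, {e}, {b}, {e, b})
cl via duality: int({d, a}) = ∅, so X∖∅ = {g, d, a, e, f, b}
cl∖int = {g, d, a, f}

int(A) = {e, b}
cl(A)  = {g, d, a, e, f, b}
∂A     = {g, d, a, f}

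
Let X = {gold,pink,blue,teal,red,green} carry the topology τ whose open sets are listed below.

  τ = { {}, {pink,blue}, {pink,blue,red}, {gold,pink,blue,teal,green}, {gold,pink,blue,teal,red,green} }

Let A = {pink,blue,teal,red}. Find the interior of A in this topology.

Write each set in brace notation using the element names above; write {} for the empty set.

{pink,blue,red}

interior: largest open inside A is {pink,blue,red} (from {}, {pink,blue}, {pink,blue,red})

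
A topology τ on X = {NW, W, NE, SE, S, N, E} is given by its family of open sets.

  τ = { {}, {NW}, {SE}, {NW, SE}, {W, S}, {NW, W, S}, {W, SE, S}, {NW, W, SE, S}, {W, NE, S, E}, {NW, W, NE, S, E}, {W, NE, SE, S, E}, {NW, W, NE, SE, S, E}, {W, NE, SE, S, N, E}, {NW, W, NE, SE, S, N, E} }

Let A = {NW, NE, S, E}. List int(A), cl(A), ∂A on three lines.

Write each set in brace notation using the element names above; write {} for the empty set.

int(A) = {NW}
cl(A)  = {NW, W, NE, S, N, E}
∂A     = {W, NE, S, N, E}

U open, U⊆A: {}, {NW}. int(A) = ⋃ = {NW}
X∖A={W, SE, N}, int(X∖A)={SE}, hence cl(A)={NW, W, NE, S, N, E}
∂A: remove int from cl → {W, NE, S, N, E}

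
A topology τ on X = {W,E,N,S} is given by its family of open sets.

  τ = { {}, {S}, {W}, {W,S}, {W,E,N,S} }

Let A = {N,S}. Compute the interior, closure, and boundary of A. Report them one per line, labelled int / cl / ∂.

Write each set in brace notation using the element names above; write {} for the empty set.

int(A) = {S}
cl(A)  = {E,N,S}
∂A     = {E,N}

U open, U⊆A: {}, {S}. int(A) = ⋃ = {S}
X∖A={W,E}, int(X∖A)={W}, hence cl(A)={E,N,S}
∂A: remove int from cl → {E,N}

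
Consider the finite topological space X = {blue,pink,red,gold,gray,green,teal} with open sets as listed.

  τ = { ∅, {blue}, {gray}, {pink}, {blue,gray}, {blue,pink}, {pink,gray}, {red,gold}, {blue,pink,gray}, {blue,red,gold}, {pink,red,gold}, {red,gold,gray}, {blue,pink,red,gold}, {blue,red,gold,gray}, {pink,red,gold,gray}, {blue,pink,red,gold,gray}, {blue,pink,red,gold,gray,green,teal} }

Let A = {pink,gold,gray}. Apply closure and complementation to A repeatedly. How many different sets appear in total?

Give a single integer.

cl via duality: int({blue,red,green,teal}) = {blue}, so X∖{blue} = {pink,red,gold,gray,green,teal}
Write k for closure, c for complement:
  1. A     = {pink,gold,gray}
  2. kA    = {pink,red,gold,gray,green,teal}
  3. cA    = {blue,red,green,teal}
  4. ckA   = {blue}
  5. kcA   = {blue,red,gold,green,teal}
  6. kckA  = {blue,green,teal}
  7. ckcA  = {pink,gray}
  8. ckckA = {pink,red,gold,gray}
  9. kckcA = {pink,gray,green,teal}
  10. ckckcA = {blue,red,gold}
applying k or c yields no new set

10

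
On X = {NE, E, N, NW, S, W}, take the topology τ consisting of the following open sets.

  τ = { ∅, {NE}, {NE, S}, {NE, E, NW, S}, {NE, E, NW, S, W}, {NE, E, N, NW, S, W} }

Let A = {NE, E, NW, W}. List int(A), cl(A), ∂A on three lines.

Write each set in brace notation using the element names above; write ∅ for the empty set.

int(A) = {NE}
cl(A)  = {NE, E, N, NW, S, W}
∂A     = {E, N, NW, S, W}

open subsets of A: ∅, {NE}; so int(A) = {NE}
closure: X∖int(X∖A) = X∖∅ = {NE, E, N, NW, S, W}
∂A = {NE, E, N, NW, S, W} minus {NE} = {E, N, NW, S, W}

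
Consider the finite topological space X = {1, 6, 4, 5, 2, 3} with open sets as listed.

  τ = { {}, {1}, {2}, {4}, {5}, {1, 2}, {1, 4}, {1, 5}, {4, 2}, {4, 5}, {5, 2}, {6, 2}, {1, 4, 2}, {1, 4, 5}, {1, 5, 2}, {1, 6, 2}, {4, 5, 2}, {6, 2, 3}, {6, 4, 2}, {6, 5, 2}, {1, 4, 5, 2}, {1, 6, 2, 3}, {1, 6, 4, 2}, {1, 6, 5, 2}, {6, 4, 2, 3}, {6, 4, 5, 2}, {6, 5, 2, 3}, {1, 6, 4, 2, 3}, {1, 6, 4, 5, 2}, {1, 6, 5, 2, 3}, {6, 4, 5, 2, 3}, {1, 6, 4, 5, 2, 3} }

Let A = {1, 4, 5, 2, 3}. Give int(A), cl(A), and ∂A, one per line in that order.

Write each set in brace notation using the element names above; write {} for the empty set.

interior: largest open inside A is {1, 4, 5, 2} (from {}, {2}, {1}, {4}, {5}, {1, 5}, {4, 2}, {1, 4}, {4, 5}, {5, 2}, {1, 2}, {1, 4, 5}, {1, 4, 2}, {1, 5, 2}, {4, 5, 2}, {1, 4, 5, 2})
cl via duality: int({6}) = {}, so X∖{} = {1, 6, 4, 5, 2, 3}
cl∖int = {6, 3}

int(A) = {1, 4, 5, 2}
cl(A)  = {1, 6, 4, 5, 2, 3}
∂A     = {6, 3}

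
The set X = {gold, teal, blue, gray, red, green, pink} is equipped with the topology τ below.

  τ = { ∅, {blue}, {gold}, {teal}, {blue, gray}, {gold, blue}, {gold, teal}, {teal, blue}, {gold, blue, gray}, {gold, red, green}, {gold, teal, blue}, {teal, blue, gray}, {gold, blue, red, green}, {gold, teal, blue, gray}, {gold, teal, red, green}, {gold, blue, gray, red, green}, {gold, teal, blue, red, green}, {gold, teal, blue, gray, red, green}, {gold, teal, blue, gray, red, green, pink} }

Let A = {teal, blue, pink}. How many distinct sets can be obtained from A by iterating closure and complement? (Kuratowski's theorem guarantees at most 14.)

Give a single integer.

cl via duality: int({gold, gray, red, green}) = {gold, red, green}, so X∖{gold, red, green} = {teal, blue, gray, pink}
Write k for closure, c for complement:
  1. A     = {teal, blue, pink}
  2. kA    = {teal, blue, gray, pink}
  3. cA    = {gold, gray, red, green}
  4. ckA   = {gold, red, green}
  5. kcA   = {gold, gray, red, green, pink}
  6. kckA  = {gold, red, green, pink}
  7. ckcA  = {teal, blue}
  8. ckckA = {teal, blue, gray}
applying k or c yields no new set

8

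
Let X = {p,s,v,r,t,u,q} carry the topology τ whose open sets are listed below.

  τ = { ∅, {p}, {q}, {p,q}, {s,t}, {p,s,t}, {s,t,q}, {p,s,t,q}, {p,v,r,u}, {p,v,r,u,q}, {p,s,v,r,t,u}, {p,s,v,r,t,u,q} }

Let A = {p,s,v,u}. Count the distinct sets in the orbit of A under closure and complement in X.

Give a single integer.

8

cl via duality: int({r,t,q}) = {q}, so X∖{q} = {p,s,v,r,t,u}
Write k for closure, c for complement:
  1. A     = {p,s,v,u}
  2. kA    = {p,s,v,r,t,u}
  3. cA    = {r,t,q}
  4. ckA   = {q}
  5. kcA   = {s,v,r,t,u,q}
  6. ckcA  = {p}
  7. kckcA = {p,v,r,u}
  8. ckckcA = {s,t,q}
applying k or c yields no new set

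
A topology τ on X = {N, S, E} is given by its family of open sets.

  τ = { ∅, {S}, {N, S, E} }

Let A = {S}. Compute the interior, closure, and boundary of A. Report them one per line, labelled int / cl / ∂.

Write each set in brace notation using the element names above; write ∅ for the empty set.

opens ⊆ A: ∅, {S}; union → int = {S}
complement {N, E}; its interior ∅; cl(A) = X∖∅ = {N, S, E}
boundary = {N, S, E} ∖ {S} = {N, E}

int(A) = {S}
cl(A)  = {N, S, E}
∂A     = {N, E}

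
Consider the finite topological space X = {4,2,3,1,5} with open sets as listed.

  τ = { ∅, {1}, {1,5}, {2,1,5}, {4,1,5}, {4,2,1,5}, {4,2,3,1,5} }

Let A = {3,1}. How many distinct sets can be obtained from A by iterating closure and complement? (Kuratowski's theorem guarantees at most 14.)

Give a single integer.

X∖A={4,2,5}, int(X∖A)=∅, hence cl(A)={4,2,3,1,5}
Orbit (k=closure, c=complement):
  1. A     = {3,1}
  2. kA    = {4,2,3,1,5}
  3. cA    = {4,2,5}
  4. ckA   = ∅
  5. kcA   = {4,2,3,5}
  6. ckcA  = {1}
(closed under both — stop)

6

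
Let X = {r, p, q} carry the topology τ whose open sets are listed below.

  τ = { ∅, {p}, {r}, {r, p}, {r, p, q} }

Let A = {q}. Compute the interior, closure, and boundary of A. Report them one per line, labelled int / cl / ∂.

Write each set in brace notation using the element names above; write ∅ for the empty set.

interior: largest open inside A is ∅ (from ∅)
cl via duality: int({r, p}) = {r, p}, so X∖{r, p} = {q}
cl∖int = {q}

int(A) = ∅
cl(A)  = {q}
∂A     = {q}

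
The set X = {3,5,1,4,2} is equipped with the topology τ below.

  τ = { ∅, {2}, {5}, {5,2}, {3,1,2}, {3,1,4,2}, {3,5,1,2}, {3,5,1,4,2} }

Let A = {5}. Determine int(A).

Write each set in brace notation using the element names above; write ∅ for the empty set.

U open, U⊆A: ∅, {5}. int(A) = ⋃ = {5}

{5}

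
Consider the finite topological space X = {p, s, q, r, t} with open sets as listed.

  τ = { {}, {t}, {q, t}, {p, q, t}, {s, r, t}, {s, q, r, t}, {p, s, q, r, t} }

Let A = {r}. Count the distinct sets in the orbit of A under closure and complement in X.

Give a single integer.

6

closure: X∖int(X∖A) = X∖{p, q, t} = {s, r}
Let k=closure and c=complement:
  1. A     = {r}
  2. kA    = {s, r}
  3. cA    = {p, s, q, t}
  4. ckA   = {p, q, t}
  5. kcA   = {p, s, q, r, t}
  6. ckcA  = {}
— saturated at 6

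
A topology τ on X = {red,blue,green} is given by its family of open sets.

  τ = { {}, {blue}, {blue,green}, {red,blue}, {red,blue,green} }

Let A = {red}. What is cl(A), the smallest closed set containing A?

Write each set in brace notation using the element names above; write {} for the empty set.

{red}

X∖A={blue,green}, int(X∖A)={blue,green}, hence cl(A)={red}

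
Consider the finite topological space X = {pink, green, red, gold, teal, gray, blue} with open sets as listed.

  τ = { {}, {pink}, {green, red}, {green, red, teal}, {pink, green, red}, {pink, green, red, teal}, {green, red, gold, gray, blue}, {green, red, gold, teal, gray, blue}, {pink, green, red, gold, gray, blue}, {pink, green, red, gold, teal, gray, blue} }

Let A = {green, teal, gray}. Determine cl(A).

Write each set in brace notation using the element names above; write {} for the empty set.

{green, red, gold, teal, gray, blue}

closure: X∖int(X∖A) = X∖{pink} = {green, red, gold, teal, gray, blue}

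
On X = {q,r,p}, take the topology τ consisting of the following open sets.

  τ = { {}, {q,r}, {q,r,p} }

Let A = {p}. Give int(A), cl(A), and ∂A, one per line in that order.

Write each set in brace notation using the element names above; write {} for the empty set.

open subsets of A: {}; so int(A) = {}
closure: X∖int(X∖A) = X∖{q,r} = {p}
∂A = {p} minus {} = {p}

int(A) = {}
cl(A)  = {p}
∂A     = {p}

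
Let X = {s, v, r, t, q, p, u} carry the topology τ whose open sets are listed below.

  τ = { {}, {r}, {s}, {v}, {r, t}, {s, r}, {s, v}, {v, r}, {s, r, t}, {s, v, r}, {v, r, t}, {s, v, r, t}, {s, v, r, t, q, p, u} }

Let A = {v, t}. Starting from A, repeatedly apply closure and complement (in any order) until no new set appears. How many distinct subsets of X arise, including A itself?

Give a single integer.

8

cl via duality: int({s, r, q, p, u}) = {s, r}, so X∖{s, r} = {v, t, q, p, u}
Write k for closure, c for complement:
  1. A     = {v, t}
  2. kA    = {v, t, q, p, u}
  3. cA    = {s, r, q, p, u}
  4. ckA   = {s, r}
  5. kcA   = {s, r, t, q, p, u}
  6. ckcA  = {v}
  7. kckcA = {v, q, p, u}
  8. ckckcA = {s, r, t}
applying k or c yields no new set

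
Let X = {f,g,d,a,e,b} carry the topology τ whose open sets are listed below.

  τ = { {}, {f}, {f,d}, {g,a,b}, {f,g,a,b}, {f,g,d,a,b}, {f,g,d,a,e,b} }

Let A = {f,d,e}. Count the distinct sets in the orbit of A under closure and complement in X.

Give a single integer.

4

cl via duality: int({g,a,b}) = {g,a,b}, so X∖{g,a,b} = {f,d,e}
Write k for closure, c for complement:
  1. A     = {f,d,e}
  2. cA    = {g,a,b}
  3. kcA   = {g,a,e,b}
  4. ckcA  = {f,d}
applying k or c yields no new set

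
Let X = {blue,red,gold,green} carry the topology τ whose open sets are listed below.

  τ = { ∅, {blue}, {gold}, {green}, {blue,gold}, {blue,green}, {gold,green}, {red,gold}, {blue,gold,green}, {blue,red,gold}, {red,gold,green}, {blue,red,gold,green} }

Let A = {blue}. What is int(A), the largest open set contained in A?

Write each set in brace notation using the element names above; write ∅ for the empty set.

{blue}

U open, U⊆A: ∅, {blue}. int(A) = ⋃ = {blue}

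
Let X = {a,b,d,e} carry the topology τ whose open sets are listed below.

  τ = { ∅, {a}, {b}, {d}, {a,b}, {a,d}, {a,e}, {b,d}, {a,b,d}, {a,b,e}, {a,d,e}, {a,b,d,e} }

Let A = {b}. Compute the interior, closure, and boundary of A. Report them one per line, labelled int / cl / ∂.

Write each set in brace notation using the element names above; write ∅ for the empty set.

int(A) = {b}
cl(A)  = {b}
∂A     = ∅

opens ⊆ A: ∅, {b}; union → int = {b}
complement {a,d,e}; its interior {a,d,e}; cl(A) = X∖{a,d,e} = {b}
boundary = {b} ∖ {b} = ∅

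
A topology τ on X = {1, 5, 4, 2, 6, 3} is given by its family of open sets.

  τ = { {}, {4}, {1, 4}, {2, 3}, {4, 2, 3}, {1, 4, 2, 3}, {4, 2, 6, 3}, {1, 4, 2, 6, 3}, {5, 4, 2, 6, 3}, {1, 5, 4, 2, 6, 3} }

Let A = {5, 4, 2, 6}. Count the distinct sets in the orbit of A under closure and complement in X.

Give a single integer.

cl via duality: int({1, 3}) = {}, so X∖{} = {1, 5, 4, 2, 6, 3}
Write k for closure, c for complement:
  1. A     = {5, 4, 2, 6}
  2. kA    = {1, 5, 4, 2, 6, 3}
  3. cA    = {1, 3}
  4. ckA   = {}
  5. kcA   = {1, 5, 2, 6, 3}
  6. ckcA  = {4}
  7. kckcA = {1, 5, 4, 6}
  8. ckckcA = {2, 3}
  9. kckckcA = {5, 2, 6, 3}
  10. ckckckcA = {1, 4}
applying k or c yields no new set

10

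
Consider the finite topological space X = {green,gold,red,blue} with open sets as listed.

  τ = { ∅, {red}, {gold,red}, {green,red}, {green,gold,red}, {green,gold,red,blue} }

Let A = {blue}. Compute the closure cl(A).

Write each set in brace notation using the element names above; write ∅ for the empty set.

{blue}

complement {green,gold,red}; its interior {green,gold,red}; cl(A) = X∖{green,gold,red} = {blue}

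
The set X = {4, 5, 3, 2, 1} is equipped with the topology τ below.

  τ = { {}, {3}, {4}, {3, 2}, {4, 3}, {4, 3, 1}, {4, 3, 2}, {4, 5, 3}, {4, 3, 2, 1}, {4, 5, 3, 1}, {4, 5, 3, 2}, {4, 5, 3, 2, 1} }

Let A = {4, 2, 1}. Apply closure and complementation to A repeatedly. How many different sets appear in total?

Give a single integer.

8

cl via duality: int({5, 3}) = {3}, so X∖{3} = {4, 5, 2, 1}
Write k for closure, c for complement:
  1. A     = {4, 2, 1}
  2. kA    = {4, 5, 2, 1}
  3. cA    = {5, 3}
  4. ckA   = {3}
  5. kcA   = {5, 3, 2, 1}
  6. ckcA  = {4}
  7. kckcA = {4, 5, 1}
  8. ckckcA = {3, 2}
applying k or c yields no new set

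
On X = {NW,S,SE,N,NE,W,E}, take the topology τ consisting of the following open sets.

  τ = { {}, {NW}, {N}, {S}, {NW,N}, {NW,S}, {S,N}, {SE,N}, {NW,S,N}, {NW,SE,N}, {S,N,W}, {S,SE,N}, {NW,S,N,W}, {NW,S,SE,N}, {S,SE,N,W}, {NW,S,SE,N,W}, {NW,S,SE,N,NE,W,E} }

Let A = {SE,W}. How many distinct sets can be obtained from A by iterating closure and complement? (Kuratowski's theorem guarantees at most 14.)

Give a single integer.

complement {NW,S,N,NE,E}; its interior {NW,S,N}; cl(A) = X∖{NW,S,N} = {SE,NE,W,E}
With k = closure, c = complement:
  1. A     = {SE,W}
  2. kA    = {SE,NE,W,E}
  3. cA    = {NW,S,N,NE,E}
  4. ckA   = {NW,S,N}
  5. kcA   = {NW,S,SE,N,NE,W,E}
  6. ckcA  = {}
k, c of each give nothing new

6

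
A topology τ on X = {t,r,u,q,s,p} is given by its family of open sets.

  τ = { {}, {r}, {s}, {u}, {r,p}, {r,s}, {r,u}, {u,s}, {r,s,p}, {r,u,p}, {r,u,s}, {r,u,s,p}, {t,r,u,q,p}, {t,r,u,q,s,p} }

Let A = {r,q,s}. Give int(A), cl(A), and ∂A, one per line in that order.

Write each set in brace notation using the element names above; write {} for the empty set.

open subsets of A: {}, {r}, {s}, {r,s}; so int(A) = {r,s}
closure: X∖int(X∖A) = X∖{u} = {t,r,q,s,p}
∂A = {t,r,q,s,p} minus {r,s} = {t,q,p}

int(A) = {r,s}
cl(A)  = {t,r,q,s,p}
∂A     = {t,q,p}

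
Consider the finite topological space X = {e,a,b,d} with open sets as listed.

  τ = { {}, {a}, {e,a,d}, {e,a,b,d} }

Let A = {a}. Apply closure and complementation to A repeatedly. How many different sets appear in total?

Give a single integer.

4

complement {e,b,d}; its interior {}; cl(A) = X∖{} = {e,a,b,d}
With k = closure, c = complement:
  1. A     = {a}
  2. kA    = {e,a,b,d}
  3. cA    = {e,b,d}
  4. ckA   = {}
k, c of each give nothing new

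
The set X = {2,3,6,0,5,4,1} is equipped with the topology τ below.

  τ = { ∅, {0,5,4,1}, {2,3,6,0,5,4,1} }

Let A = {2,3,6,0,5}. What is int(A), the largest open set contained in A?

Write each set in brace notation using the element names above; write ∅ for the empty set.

∅

U open, U⊆A: ∅. int(A) = ⋃ = ∅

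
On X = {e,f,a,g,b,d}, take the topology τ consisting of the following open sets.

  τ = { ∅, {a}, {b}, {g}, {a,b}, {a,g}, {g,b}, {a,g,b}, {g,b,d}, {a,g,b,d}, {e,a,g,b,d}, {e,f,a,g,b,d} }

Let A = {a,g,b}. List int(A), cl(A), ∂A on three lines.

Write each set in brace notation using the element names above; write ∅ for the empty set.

U open, U⊆A: ∅, {b}, {g}, {a}, {a,b}, {g,b}, {a,g}, {a,g,b}. int(A) = ⋃ = {a,g,b}
X∖A={e,f,d}, int(X∖A)=∅, hence cl(A)={e,f,a,g,b,d}
∂A: remove int from cl → {e,f,d}

int(A) = {a,g,b}
cl(A)  = {e,f,a,g,b,d}
∂A     = {e,f,d}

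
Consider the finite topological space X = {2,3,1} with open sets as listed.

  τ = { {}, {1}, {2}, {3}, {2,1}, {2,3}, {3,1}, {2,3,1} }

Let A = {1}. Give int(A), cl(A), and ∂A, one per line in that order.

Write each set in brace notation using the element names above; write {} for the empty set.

int(A) = {1}
cl(A)  = {1}
∂A     = {}

opens ⊆ A: {}, {1}; union → int = {1}
complement {2,3}; its interior {2,3}; cl(A) = X∖{2,3} = {1}
boundary = {1} ∖ {1} = {}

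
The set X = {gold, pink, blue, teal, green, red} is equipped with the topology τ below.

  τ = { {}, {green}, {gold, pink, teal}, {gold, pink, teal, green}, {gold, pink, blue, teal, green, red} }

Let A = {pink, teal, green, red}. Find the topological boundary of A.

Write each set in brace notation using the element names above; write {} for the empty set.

interior: largest open inside A is {green} (from {}, {green})
cl via duality: int({gold, blue}) = {}, so X∖{} = {gold, pink, blue, teal, green, red}
cl∖int = {gold, pink, blue, teal, red}

{gold, pink, blue, teal, red}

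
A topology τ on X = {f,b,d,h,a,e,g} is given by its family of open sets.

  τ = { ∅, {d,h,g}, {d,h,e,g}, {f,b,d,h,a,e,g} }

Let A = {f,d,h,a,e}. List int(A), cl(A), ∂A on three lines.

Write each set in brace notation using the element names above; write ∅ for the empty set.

open subsets of A: ∅; so int(A) = ∅
closure: X∖int(X∖A) = X∖∅ = {f,b,d,h,a,e,g}
∂A = {f,b,d,h,a,e,g} minus ∅ = {f,b,d,h,a,e,g}

int(A) = ∅
cl(A)  = {f,b,d,h,a,e,g}
∂A     = {f,b,d,h,a,e,g}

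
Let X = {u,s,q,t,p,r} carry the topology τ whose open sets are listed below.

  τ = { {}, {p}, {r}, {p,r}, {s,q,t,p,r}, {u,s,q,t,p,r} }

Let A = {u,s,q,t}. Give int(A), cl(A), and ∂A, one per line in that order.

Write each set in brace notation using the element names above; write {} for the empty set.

open subsets of A: {}; so int(A) = {}
closure: X∖int(X∖A) = X∖{p,r} = {u,s,q,t}
∂A = {u,s,q,t} minus {} = {u,s,q,t}

int(A) = {}
cl(A)  = {u,s,q,t}
∂A     = {u,s,q,t}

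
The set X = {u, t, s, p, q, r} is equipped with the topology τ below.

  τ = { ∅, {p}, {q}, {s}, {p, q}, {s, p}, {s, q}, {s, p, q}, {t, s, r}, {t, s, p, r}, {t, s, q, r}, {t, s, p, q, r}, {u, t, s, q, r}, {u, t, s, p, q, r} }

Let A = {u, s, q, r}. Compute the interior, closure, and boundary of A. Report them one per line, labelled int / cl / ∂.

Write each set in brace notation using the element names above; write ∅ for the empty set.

int(A) = {s, q}
cl(A)  = {u, t, s, q, r}
∂A     = {u, t, r}

interior: largest open inside A is {s, q} (from ∅, {q}, {s}, {s, q})
cl via duality: int({t, p}) = {p}, so X∖{p} = {u, t, s, q, r}
cl∖int = {u, t, r}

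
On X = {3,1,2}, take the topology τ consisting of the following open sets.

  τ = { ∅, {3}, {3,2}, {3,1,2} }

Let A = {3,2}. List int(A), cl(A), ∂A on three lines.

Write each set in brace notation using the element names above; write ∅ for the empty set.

open subsets of A: ∅, {3}, {3,2}; so int(A) = {3,2}
closure: X∖int(X∖A) = X∖∅ = {3,1,2}
∂A = {3,1,2} minus {3,2} = {1}

int(A) = {3,2}
cl(A)  = {3,1,2}
∂A     = {1}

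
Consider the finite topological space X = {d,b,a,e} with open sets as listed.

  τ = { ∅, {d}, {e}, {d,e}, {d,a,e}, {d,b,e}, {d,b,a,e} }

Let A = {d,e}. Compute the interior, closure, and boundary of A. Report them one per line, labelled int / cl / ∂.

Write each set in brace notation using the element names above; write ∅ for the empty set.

opens ⊆ A: ∅, {e}, {d}, {d,e}; union → int = {d,e}
complement {b,a}; its interior ∅; cl(A) = X∖∅ = {d,b,a,e}
boundary = {d,b,a,e} ∖ {d,e} = {b,a}

int(A) = {d,e}
cl(A)  = {d,b,a,e}
∂A     = {b,a}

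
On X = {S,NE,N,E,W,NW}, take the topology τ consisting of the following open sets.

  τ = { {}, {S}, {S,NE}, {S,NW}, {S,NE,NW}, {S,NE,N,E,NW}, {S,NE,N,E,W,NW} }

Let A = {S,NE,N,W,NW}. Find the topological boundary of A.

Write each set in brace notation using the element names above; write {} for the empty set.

open subsets of A: {}, {S}, {S,NE}, {S,NW}, {S,NE,NW}; so int(A) = {S,NE,NW}
closure: X∖int(X∖A) = X∖{} = {S,NE,N,E,W,NW}
∂A = {S,NE,N,E,W,NW} minus {S,NE,NW} = {N,E,W}

{N,E,W}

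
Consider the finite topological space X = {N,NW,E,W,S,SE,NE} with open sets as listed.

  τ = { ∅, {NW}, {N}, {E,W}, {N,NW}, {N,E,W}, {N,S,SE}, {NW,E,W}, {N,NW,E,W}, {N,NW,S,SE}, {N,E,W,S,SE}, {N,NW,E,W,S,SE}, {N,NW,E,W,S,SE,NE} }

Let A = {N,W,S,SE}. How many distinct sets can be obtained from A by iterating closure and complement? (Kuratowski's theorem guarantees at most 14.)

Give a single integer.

complement {NW,E,NE}; its interior {NW}; cl(A) = X∖{NW} = {N,E,W,S,SE,NE}
With k = closure, c = complement:
  1. A     = {N,W,S,SE}
  2. kA    = {N,E,W,S,SE,NE}
  3. cA    = {NW,E,NE}
  4. ckA   = {NW}
  5. kcA   = {NW,E,W,NE}
  6. kckA  = {NW,NE}
  7. ckcA  = {N,S,SE}
  8. ckckA = {N,E,W,S,SE}
  9. kckcA = {N,S,SE,NE}
  10. ckckcA = {NW,E,W}
k, c of each give nothing new

10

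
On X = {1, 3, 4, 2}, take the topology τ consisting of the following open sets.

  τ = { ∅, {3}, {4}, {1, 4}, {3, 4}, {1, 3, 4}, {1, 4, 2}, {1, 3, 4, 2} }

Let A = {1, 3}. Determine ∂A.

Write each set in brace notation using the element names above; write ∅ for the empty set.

{1, 2}

interior: largest open inside A is {3} (from ∅, {3})
cl via duality: int({4, 2}) = {4}, so X∖{4} = {1, 3, 2}
cl∖int = {1, 2}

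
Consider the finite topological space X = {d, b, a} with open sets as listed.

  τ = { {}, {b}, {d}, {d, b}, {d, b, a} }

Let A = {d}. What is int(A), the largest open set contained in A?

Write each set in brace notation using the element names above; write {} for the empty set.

{d}

opens ⊆ A: {}, {d}; union → int = {d}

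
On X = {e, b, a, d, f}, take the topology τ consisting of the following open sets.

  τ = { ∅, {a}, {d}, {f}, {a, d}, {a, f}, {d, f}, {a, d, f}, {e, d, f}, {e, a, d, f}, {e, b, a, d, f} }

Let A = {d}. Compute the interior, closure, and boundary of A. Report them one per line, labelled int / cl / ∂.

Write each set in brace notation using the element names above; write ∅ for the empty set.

int(A) = {d}
cl(A)  = {e, b, d}
∂A     = {e, b}

interior: largest open inside A is {d} (from ∅, {d})
cl via duality: int({e, b, a, f}) = {a, f}, so X∖{a, f} = {e, b, d}
cl∖int = {e, b}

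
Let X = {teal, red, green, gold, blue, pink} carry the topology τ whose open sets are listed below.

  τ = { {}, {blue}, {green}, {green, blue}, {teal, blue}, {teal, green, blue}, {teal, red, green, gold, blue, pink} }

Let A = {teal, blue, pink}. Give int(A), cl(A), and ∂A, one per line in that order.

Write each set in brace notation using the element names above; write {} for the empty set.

opens ⊆ A: {}, {blue}, {teal, blue}; union → int = {teal, blue}
complement {red, green, gold}; its interior {green}; cl(A) = X∖{green} = {teal, red, gold, blue, pink}
boundary = {teal, red, gold, blue, pink} ∖ {teal, blue} = {red, gold, pink}

int(A) = {teal, blue}
cl(A)  = {teal, red, gold, blue, pink}
∂A     = {red, gold, pink}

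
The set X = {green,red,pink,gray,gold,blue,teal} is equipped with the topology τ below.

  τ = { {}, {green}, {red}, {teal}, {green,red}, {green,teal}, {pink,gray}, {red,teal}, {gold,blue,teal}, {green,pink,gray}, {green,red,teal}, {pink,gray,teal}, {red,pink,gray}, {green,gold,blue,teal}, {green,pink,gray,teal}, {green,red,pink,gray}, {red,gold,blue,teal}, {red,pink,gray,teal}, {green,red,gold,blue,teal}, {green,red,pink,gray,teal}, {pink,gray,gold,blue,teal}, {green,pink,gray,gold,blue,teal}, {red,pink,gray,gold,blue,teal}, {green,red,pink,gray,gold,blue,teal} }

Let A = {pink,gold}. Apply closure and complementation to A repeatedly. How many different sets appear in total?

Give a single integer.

cl via duality: int({green,red,gray,blue,teal}) = {green,red,teal}, so X∖{green,red,teal} = {pink,gray,gold,blue}
Write k for closure, c for complement:
  1. A     = {pink,gold}
  2. kA    = {pink,gray,gold,blue}
  3. cA    = {green,red,gray,blue,teal}
  4. ckA   = {green,red,teal}
  5. kcA   = {green,red,pink,gray,gold,blue,teal}
  6. kckA  = {green,red,gold,blue,teal}
  7. ckcA  = {}
  8. ckckA = {pink,gray}
applying k or c yields no new set

8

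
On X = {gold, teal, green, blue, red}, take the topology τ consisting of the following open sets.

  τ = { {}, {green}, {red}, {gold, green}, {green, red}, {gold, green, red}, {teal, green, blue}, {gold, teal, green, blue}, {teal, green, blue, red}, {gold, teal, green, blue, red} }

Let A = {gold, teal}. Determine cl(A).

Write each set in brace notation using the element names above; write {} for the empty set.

cl via duality: int({green, blue, red}) = {green, red}, so X∖{green, red} = {gold, teal, blue}

{gold, teal, blue}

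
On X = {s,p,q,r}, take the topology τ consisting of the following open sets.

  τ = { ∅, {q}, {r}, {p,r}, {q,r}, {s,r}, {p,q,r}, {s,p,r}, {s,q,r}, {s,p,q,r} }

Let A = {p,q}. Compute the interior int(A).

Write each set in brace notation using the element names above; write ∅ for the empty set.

U open, U⊆A: ∅, {q}. int(A) = ⋃ = {q}

{q}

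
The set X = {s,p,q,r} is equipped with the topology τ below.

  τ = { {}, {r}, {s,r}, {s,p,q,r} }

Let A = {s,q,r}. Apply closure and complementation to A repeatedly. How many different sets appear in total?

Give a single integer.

6

X∖A={p}, int(X∖A)={}, hence cl(A)={s,p,q,r}
Orbit (k=closure, c=complement):
  1. A     = {s,q,r}
  2. kA    = {s,p,q,r}
  3. cA    = {p}
  4. ckA   = {}
  5. kcA   = {p,q}
  6. ckcA  = {s,r}
(closed under both — stop)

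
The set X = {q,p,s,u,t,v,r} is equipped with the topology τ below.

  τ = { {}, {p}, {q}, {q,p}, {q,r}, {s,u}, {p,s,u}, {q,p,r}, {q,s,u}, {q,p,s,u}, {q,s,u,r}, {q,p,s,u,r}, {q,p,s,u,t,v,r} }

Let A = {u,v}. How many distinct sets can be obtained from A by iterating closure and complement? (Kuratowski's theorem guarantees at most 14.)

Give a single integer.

8

X∖A={q,p,s,t,r}, int(X∖A)={q,p,r}, hence cl(A)={s,u,t,v}
Orbit (k=closure, c=complement):
  1. A     = {u,v}
  2. kA    = {s,u,t,v}
  3. cA    = {q,p,s,t,r}
  4. ckA   = {q,p,r}
  5. kcA   = {q,p,s,u,t,v,r}
  6. kckA  = {q,p,t,v,r}
  7. ckcA  = {}
  8. ckckA = {s,u}
(closed under both — stop)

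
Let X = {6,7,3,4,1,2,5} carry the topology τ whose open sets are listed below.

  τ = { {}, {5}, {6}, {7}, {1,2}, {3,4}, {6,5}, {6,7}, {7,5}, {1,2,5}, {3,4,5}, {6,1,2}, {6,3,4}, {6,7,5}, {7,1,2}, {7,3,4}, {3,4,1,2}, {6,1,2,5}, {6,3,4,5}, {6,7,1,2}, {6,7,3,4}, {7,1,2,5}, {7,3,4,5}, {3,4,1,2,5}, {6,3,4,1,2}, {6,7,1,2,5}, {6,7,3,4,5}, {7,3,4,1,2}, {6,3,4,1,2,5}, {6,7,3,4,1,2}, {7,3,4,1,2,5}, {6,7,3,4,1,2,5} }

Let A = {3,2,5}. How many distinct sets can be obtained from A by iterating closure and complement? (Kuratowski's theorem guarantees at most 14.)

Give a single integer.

6

complement {6,7,4,1}; its interior {6,7}; cl(A) = X∖{6,7} = {3,4,1,2,5}
With k = closure, c = complement:
  1. A     = {3,2,5}
  2. kA    = {3,4,1,2,5}
  3. cA    = {6,7,4,1}
  4. ckA   = {6,7}
  5. kcA   = {6,7,3,4,1,2}
  6. ckcA  = {5}
k, c of each give nothing new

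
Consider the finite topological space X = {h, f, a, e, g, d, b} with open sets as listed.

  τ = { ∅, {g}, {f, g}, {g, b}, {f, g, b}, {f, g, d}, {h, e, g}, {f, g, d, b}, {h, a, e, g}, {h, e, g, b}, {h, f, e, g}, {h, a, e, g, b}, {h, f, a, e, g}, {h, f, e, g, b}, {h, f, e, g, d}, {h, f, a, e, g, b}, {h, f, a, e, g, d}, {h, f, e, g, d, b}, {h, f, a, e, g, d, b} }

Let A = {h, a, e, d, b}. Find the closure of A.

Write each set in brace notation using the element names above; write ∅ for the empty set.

{h, a, e, d, b}

cl via duality: int({f, g}) = {f, g}, so X∖{f, g} = {h, a, e, d, b}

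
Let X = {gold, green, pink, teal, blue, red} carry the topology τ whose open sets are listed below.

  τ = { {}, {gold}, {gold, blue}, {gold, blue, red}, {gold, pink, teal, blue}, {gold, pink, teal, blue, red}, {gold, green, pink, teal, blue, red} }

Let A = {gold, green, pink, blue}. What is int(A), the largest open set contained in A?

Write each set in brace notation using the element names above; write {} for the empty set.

{gold, blue}

opens ⊆ A: {}, {gold}, {gold, blue}; union → int = {gold, blue}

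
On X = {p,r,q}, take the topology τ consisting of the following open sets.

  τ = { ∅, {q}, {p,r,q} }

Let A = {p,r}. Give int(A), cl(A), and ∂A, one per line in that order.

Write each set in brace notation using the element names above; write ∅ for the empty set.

interior: largest open inside A is ∅ (from ∅)
cl via duality: int({q}) = {q}, so X∖{q} = {p,r}
cl∖int = {p,r}

int(A) = ∅
cl(A)  = {p,r}
∂A     = {p,r}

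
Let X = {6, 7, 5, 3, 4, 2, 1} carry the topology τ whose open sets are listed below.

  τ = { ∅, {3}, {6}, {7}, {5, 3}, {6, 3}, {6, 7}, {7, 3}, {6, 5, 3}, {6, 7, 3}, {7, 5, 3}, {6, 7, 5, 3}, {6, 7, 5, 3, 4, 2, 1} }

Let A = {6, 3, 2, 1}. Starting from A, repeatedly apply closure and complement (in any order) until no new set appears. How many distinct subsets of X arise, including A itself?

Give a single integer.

8

X∖A={7, 5, 4}, int(X∖A)={7}, hence cl(A)={6, 5, 3, 4, 2, 1}
Orbit (k=closure, c=complement):
  1. A     = {6, 3, 2, 1}
  2. kA    = {6, 5, 3, 4, 2, 1}
  3. cA    = {7, 5, 4}
  4. ckA   = {7}
  5. kcA   = {7, 5, 4, 2, 1}
  6. kckA  = {7, 4, 2, 1}
  7. ckcA  = {6, 3}
  8. ckckA = {6, 5, 3}
(closed under both — stop)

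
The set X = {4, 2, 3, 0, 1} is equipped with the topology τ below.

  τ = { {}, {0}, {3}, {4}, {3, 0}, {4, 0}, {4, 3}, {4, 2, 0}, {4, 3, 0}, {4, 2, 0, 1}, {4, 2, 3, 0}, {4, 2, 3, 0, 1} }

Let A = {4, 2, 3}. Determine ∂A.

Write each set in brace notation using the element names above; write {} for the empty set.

U open, U⊆A: {}, {4}, {3}, {4, 3}. int(A) = ⋃ = {4, 3}
X∖A={0, 1}, int(X∖A)={0}, hence cl(A)={4, 2, 3, 1}
∂A: remove int from cl → {2, 1}

{2, 1}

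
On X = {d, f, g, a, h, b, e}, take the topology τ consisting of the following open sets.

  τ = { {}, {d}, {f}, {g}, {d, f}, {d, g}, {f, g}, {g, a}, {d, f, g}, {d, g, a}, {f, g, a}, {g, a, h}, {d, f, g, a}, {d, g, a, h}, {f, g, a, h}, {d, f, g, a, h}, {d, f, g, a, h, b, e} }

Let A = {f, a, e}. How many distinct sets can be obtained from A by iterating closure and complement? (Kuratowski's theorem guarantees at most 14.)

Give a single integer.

8

closure: X∖int(X∖A) = X∖{d, g} = {f, a, h, b, e}
Let k=closure and c=complement:
  1. A     = {f, a, e}
  2. kA    = {f, a, h, b, e}
  3. cA    = {d, g, h, b}
  4. ckA   = {d, g}
  5. kcA   = {d, g, a, h, b, e}
  6. ckcA  = {f}
  7. kckcA = {f, b, e}
  8. ckckcA = {d, g, a, h}
— saturated at 8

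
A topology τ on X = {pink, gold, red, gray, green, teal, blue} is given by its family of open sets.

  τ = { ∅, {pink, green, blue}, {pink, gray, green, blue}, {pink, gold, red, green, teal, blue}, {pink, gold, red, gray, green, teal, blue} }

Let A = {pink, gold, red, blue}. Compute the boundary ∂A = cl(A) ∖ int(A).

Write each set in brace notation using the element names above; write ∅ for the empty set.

{pink, gold, red, gray, green, teal, blue}

U open, U⊆A: ∅. int(A) = ⋃ = ∅
X∖A={gray, green, teal}, int(X∖A)=∅, hence cl(A)={pink, gold, red, gray, green, teal, blue}
∂A: remove int from cl → {pink, gold, red, gray, green, teal, blue}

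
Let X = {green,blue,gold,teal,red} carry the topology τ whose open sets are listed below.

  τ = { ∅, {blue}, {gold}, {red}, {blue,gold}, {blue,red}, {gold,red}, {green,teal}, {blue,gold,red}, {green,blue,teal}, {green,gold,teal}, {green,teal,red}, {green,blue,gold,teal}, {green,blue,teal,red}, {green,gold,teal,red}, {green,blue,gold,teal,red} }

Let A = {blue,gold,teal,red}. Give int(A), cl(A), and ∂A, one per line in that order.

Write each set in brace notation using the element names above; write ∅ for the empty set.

int(A) = {blue,gold,red}
cl(A)  = {green,blue,gold,teal,red}
∂A     = {green,teal}

opens ⊆ A: ∅, {gold}, {red}, {blue}, {blue,gold}, {gold,red}, {blue,red}, {blue,gold,red}; union → int = {blue,gold,red}
complement {green}; its interior ∅; cl(A) = X∖∅ = {green,blue,gold,teal,red}
boundary = {green,blue,gold,teal,red} ∖ {blue,gold,red} = {green,teal}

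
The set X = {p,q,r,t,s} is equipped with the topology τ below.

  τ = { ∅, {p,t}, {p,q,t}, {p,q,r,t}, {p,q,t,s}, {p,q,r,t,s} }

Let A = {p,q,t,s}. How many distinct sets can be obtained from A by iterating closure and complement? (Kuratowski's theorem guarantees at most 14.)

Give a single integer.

closure: X∖int(X∖A) = X∖∅ = {p,q,r,t,s}
Let k=closure and c=complement:
  1. A     = {p,q,t,s}
  2. kA    = {p,q,r,t,s}
  3. cA    = {r}
  4. ckA   = ∅
— saturated at 4

4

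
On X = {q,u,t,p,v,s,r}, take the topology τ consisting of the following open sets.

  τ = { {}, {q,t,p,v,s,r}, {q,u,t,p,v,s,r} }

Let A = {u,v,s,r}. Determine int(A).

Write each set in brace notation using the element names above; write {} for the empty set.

{}

open subsets of A: {}; so int(A) = {}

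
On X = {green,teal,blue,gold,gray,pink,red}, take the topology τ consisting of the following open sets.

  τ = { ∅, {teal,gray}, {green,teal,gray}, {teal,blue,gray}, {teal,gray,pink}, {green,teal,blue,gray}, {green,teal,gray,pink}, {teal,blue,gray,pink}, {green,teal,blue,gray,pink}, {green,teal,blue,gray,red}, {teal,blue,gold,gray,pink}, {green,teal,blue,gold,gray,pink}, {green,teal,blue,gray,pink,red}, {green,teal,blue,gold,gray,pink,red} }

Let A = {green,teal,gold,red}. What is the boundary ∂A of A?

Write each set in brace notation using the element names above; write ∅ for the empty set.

U open, U⊆A: ∅. int(A) = ⋃ = ∅
X∖A={blue,gray,pink}, int(X∖A)=∅, hence cl(A)={green,teal,blue,gold,gray,pink,red}
∂A: remove int from cl → {green,teal,blue,gold,gray,pink,red}

{green,teal,blue,gold,gray,pink,red}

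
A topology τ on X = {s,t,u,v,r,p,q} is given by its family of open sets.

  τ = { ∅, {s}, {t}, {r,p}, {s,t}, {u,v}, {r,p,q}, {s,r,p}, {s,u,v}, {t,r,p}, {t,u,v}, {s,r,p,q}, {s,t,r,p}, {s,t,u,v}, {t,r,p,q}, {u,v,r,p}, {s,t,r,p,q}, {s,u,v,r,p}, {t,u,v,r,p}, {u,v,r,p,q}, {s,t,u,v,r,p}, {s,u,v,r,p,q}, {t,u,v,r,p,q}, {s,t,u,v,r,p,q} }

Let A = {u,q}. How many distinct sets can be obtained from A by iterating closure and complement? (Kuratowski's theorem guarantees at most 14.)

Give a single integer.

closure: X∖int(X∖A) = X∖{s,t,r,p} = {u,v,q}
Let k=closure and c=complement:
  1. A     = {u,q}
  2. kA    = {u,v,q}
  3. cA    = {s,t,v,r,p}
  4. ckA   = {s,t,r,p}
  5. kcA   = {s,t,u,v,r,p,q}
  6. kckA  = {s,t,r,p,q}
  7. ckcA  = ∅
  8. ckckA = {u,v}
— saturated at 8

8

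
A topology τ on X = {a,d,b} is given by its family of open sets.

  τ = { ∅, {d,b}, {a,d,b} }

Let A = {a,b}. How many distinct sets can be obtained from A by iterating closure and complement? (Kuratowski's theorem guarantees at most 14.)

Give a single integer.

X∖A={d}, int(X∖A)=∅, hence cl(A)={a,d,b}
Orbit (k=closure, c=complement):
  1. A     = {a,b}
  2. kA    = {a,d,b}
  3. cA    = {d}
  4. ckA   = ∅
(closed under both — stop)

4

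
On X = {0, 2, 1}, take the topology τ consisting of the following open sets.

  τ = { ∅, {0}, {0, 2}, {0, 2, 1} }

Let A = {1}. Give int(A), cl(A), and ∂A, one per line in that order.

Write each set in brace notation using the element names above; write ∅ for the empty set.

opens ⊆ A: ∅; union → int = ∅
complement {0, 2}; its interior {0, 2}; cl(A) = X∖{0, 2} = {1}
boundary = {1} ∖ ∅ = {1}

int(A) = ∅
cl(A)  = {1}
∂A     = {1}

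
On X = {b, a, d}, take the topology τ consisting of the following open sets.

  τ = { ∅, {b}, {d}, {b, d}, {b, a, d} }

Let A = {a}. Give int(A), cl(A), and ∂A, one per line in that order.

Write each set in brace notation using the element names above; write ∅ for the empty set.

open subsets of A: ∅; so int(A) = ∅
closure: X∖int(X∖A) = X∖{b, d} = {a}
∂A = {a} minus ∅ = {a}

int(A) = ∅
cl(A)  = {a}
∂A     = {a}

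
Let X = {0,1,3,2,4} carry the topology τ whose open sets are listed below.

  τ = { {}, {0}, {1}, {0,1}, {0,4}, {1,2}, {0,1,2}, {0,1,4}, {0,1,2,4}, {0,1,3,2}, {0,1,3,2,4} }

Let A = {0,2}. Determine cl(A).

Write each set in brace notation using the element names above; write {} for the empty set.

cl via duality: int({1,3,4}) = {1}, so X∖{1} = {0,3,2,4}

{0,3,2,4}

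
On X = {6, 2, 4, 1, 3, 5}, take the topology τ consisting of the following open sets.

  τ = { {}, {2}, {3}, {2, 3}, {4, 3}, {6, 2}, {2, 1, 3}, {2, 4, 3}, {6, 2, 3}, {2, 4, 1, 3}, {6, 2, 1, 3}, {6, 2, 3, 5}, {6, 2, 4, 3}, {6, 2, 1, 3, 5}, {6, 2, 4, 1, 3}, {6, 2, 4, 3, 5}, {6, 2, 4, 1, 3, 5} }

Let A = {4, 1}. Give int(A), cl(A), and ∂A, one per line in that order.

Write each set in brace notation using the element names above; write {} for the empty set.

int(A) = {}
cl(A)  = {4, 1}
∂A     = {4, 1}

interior: largest open inside A is {} (from {})
cl via duality: int({6, 2, 3, 5}) = {6, 2, 3, 5}, so X∖{6, 2, 3, 5} = {4, 1}
cl∖int = {4, 1}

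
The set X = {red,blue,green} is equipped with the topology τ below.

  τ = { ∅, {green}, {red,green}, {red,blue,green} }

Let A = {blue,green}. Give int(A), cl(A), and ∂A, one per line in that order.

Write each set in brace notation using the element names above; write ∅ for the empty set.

int(A) = {green}
cl(A)  = {red,blue,green}
∂A     = {red,blue}

interior: largest open inside A is {green} (from ∅, {green})
cl via duality: int({red}) = ∅, so X∖∅ = {red,blue,green}
cl∖int = {red,blue}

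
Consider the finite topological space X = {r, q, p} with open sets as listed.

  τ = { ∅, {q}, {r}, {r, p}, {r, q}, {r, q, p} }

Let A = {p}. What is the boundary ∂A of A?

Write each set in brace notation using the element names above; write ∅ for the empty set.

{p}

open subsets of A: ∅; so int(A) = ∅
closure: X∖int(X∖A) = X∖{r, q} = {p}
∂A = {p} minus ∅ = {p}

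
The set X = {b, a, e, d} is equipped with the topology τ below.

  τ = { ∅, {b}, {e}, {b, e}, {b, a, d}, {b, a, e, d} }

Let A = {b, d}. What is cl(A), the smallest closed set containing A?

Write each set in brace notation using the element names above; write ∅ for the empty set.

{b, a, d}

closure: X∖int(X∖A) = X∖{e} = {b, a, d}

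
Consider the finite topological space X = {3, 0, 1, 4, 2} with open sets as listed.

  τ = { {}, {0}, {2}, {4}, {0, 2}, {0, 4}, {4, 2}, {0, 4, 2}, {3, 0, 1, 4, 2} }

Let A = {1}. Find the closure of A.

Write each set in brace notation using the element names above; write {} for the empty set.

closure: X∖int(X∖A) = X∖{0, 4, 2} = {3, 1}

{3, 1}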